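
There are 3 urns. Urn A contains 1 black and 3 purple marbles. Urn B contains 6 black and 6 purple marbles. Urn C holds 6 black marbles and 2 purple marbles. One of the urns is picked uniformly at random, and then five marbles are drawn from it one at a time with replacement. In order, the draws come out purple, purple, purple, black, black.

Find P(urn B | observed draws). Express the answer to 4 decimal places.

Compute the likelihood of the observed sequence for each case: P(data | urn A) = (3/4)(3/4)(3/4)(1/4)(1/4) = 0.026367; P(data | urn B) = (6/12)(6/12)(6/12)(6/12)(6/12) = 0.03125; P(data | urn C) = (2/8)(2/8)(2/8)(6/8)(6/8) = 0.0087891.
Weighting by the prior gives 1/3 · 0.026367 = 0.0087891, 1/3 · 0.03125 = 0.010417, 1/3 · 0.0087891 = 0.0029297; with total 0.022135.
Therefore the posterior P(urn B | data) = (0.010417) / (0.022135) = 0.47059.

0.4706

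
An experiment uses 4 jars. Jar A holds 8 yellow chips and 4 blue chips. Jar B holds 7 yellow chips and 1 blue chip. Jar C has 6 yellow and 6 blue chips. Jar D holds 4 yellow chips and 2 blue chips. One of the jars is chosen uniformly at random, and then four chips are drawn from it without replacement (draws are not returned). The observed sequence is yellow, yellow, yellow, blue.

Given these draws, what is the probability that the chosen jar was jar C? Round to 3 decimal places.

0.140

Compute the likelihood of the observed sequence for each case: P(data | jar A) = (8/12)(7/11)(6/10)(4/9) = 0.11313; P(data | jar B) = (7/8)(6/7)(5/6)(1/5) = 0.125; P(data | jar C) = (6/12)(5/11)(4/10)(6/9) = 0.060606; P(data | jar D) = (4/6)(3/5)(2/4)(2/3) = 0.13333.
The prior-weighted likelihoods are 1/4 · 0.11313 = 0.028283, 1/4 · 0.125 = 0.03125, 1/4 · 0.060606 = 0.015152, 1/4 · 0.13333 = 0.033333; these sum to 0.10802.
By Bayes' rule, P(jar C | data) = (0.015152) / (0.10802) = 0.14027.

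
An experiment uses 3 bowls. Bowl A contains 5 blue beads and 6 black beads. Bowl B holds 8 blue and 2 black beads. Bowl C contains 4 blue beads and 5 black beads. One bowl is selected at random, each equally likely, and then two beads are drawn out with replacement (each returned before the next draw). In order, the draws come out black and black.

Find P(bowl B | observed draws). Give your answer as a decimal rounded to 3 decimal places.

0.062

Compute the likelihood of the observed sequence for each case: P(data | bowl A) = (6/11)(6/11) = 0.29752; P(data | bowl B) = (2/10)(2/10) = 0.04; P(data | bowl C) = (5/9)(5/9) = 0.30864.
Multiplying each by its prior: 1/3 · 0.29752 = 0.099174, 1/3 · 0.04 = 0.013333, 1/3 · 0.30864 = 0.10288; summing to 0.21539.
By Bayes' rule, P(bowl B | data) = (0.013333) / (0.21539) = 0.061904.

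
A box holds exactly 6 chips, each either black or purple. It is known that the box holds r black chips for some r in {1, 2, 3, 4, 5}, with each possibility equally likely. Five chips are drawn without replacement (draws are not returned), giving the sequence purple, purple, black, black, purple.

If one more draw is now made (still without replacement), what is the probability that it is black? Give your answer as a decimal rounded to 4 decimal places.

0.4286

The likelihood of the observed sequence under each hypothesis: P(data | r = 1) = (5/6)(4/5)(1/4)(0/3) = 0; P(data | r = 2) = (4/6)(3/5)(2/4)(1/3)(2/2) = 1/15; P(data | r = 3) = (3/6)(2/5)(3/4)(2/3)(1/2) = 1/20; P(data | r = 4) = (2/6)(1/5)(4/4)(3/3)(0/2) = 0; P(data | r = 5) = (1/6)(0/5) = 0.
The prior-weighted likelihoods are 1/5 · 0 = 0, 1/5 · 1/15 = 1/75, 1/5 · 1/20 = 1/100, 1/5 · 0 = 0, 1/5 · 0 = 0; with total 7/300.
Normalising, the posterior is P(r = 1 | data) = 0, P(r = 2 | data) = 4/7, P(r = 3 | data) = 3/7, P(r = 4 | data) = 0, P(r = 5 | data) = 0.
Averaging over the posterior, P(black next | data) = (0)(4/7) + (1)(3/7) = 3/7.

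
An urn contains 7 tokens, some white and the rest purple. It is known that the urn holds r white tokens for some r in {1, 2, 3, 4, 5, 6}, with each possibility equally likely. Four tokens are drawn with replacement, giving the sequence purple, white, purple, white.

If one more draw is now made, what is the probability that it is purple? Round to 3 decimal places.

The likelihood of the observed sequence under each hypothesis: P(data | r = 1) = (6/7)(1/7)(6/7)(1/7) = 0.014994; P(data | r = 2) = (5/7)(2/7)(5/7)(2/7) = 0.041649; P(data | r = 3) = (4/7)(3/7)(4/7)(3/7) = 0.059975; P(data | r = 4) = (3/7)(4/7)(3/7)(4/7) = 0.059975; P(data | r = 5) = (2/7)(5/7)(2/7)(5/7) = 0.041649; P(data | r = 6) = (1/7)(6/7)(1/7)(6/7) = 0.014994.
Weighting by the prior gives 1/6 · 0.014994 = 0.002499, 1/6 · 0.041649 = 0.0069416, 1/6 · 0.059975 = 0.0099958, 1/6 · 0.059975 = 0.0099958, 1/6 · 0.041649 = 0.0069416, 1/6 · 0.014994 = 0.002499; these sum to 0.038873.
Normalising, the posterior is P(r = 1 | data) = 0.064286, P(r = 2 | data) = 0.17857, P(r = 3 | data) = 0.25714, P(r = 4 | data) = 0.25714, P(r = 5 | data) = 0.17857, P(r = 6 | data) = 0.064286.
Averaging over the posterior, P(purple next | data) = (6/7)(0.064286) + (5/7)(0.17857) + (4/7)(0.25714) + (3/7)(0.25714) + (2/7)(0.17857) + (1/7)(0.064286) = 0.5.

0.500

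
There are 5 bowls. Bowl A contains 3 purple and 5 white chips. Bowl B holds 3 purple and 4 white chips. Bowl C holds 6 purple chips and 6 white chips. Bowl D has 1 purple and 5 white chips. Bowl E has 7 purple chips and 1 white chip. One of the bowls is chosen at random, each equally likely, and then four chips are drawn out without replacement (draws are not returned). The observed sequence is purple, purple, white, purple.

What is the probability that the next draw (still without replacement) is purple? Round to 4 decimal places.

0.6367

The likelihood of the observed sequence under each hypothesis: P(data | bowl A) = (3/8)(2/7)(5/6)(1/5) = 0.017857; P(data | bowl B) = (3/7)(2/6)(4/5)(1/4) = 0.028571; P(data | bowl C) = (6/12)(5/11)(6/10)(4/9) = 0.060606; P(data | bowl D) = (1/6)(0/5) = 0; P(data | bowl E) = (7/8)(6/7)(1/6)(5/5) = 0.125.
Multiplying each by its prior: 1/5 · 0.017857 = 0.0035714, 1/5 · 0.028571 = 0.0057143, 1/5 · 0.060606 = 0.012121, 1/5 · 0 = 0, 1/5 · 0.125 = 0.025; with total 0.046407.
Normalising, the posterior is P(bowl A | data) = 0.076959, P(bowl B | data) = 0.12313, P(bowl C | data) = 0.26119, P(bowl D | data) = 0, P(bowl E | data) = 0.53871.
So P(purple next | data) = Σ P(purple next | H) P(H | data) = (0)(0.076959) + (0)(0.12313) + (3/8)(0.26119) + (1)(0.53871) = 0.63666.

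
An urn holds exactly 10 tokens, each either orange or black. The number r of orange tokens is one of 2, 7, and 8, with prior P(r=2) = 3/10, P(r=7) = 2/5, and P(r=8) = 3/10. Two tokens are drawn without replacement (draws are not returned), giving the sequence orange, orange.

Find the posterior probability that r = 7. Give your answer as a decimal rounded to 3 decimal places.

Under each hypothesis, the probability of the observed sequence is: P(data | r = 2) = (2/10)(1/9) = 1/45; P(data | r = 7) = (7/10)(6/9) = 7/15; P(data | r = 8) = (8/10)(7/9) = 28/45.
Weighting by the prior gives 3/10 · 1/45 = 1/150, 2/5 · 7/15 = 14/75, 3/10 · 28/45 = 14/75; with total 19/50.
Therefore the posterior P(r = 7 | data) = (14/75) / (19/50) = 28/57.

0.491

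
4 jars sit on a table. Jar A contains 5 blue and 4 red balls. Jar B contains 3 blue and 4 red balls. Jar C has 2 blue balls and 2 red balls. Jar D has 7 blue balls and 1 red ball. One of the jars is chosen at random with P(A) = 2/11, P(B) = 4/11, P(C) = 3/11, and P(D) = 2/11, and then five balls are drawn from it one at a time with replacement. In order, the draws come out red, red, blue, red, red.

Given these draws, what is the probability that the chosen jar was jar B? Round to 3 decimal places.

0.571

For each hypothesis, P(data | H) works out to: P(data | jar A) = (4/9)(4/9)(5/9)(4/9)(4/9) = 0.021677; P(data | jar B) = (4/7)(4/7)(3/7)(4/7)(4/7) = 0.045695; P(data | jar C) = (2/4)(2/4)(2/4)(2/4)(2/4) = 0.03125; P(data | jar D) = (1/8)(1/8)(7/8)(1/8)(1/8) = 0.00021362.
Weighting by the prior gives 2/11 · 0.021677 = 0.0039413, 4/11 · 0.045695 = 0.016616, 3/11 · 0.03125 = 0.0085227, 2/11 · 0.00021362 = 3.8841e-05; with total 0.029119.
Hence P(jar B | data) = (0.016616) / (0.029119) = 0.57063.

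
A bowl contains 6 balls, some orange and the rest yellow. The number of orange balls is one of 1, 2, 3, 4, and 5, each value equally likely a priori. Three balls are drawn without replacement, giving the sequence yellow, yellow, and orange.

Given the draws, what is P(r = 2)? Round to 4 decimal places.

0.3429

Compute the likelihood of the observed sequence for each case: P(data | r = 1) = (5/6)(4/5)(1/4) = 1/6; P(data | r = 2) = (4/6)(3/5)(2/4) = 1/5; P(data | r = 3) = (3/6)(2/5)(3/4) = 3/20; P(data | r = 4) = (2/6)(1/5)(4/4) = 1/15; P(data | r = 5) = (1/6)(0/5) = 0.
The prior-weighted likelihoods are 1/5 · 1/6 = 1/30, 1/5 · 1/5 = 1/25, 1/5 · 3/20 = 3/100, 1/5 · 1/15 = 1/75, 1/5 · 0 = 0; with total 7/60.
Therefore the posterior P(r = 2 | data) = (1/25) / (7/60) = 12/35.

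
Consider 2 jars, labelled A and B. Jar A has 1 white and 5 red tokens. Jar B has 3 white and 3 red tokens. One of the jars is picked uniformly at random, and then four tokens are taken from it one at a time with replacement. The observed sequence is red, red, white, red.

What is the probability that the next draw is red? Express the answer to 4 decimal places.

The likelihood of the observed sequence under each hypothesis: P(data | jar A) = (5/6)(5/6)(1/6)(5/6) = 0.096451; P(data | jar B) = (3/6)(3/6)(3/6)(3/6) = 0.0625.
Multiplying each by its prior: 1/2 · 0.096451 = 0.048225, 1/2 · 0.0625 = 0.03125; summing to 0.079475.
The posterior is then P(jar A | data) = 0.6068, P(jar B | data) = 0.3932.
So P(red next | data) = Σ P(red next | H) P(H | data) = (5/6)(0.6068) + (1/2)(0.3932) = 0.70227.

0.7023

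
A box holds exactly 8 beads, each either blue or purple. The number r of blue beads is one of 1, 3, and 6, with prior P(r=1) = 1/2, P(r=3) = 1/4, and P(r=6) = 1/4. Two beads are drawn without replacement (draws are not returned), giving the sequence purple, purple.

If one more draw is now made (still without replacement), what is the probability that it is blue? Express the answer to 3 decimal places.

0.245

Compute the likelihood of the observed sequence for each case: P(data | r = 1) = (7/8)(6/7) = 3/4; P(data | r = 3) = (5/8)(4/7) = 5/14; P(data | r = 6) = (2/8)(1/7) = 1/28.
Weighting by the prior gives 1/2 · 3/4 = 3/8, 1/4 · 5/14 = 5/56, 1/4 · 1/28 = 1/112; summing to 53/112.
Normalising, the posterior is P(r = 1 | data) = 42/53, P(r = 3 | data) = 10/53, P(r = 6 | data) = 1/53.
Averaging over the posterior, P(blue next | data) = (1/6)(42/53) + (1/2)(10/53) + (1)(1/53) = 13/53.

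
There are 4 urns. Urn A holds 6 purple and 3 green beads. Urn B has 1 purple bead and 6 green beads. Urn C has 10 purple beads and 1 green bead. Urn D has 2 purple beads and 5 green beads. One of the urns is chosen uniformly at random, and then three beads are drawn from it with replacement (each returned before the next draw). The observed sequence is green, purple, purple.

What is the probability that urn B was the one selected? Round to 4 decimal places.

Under each hypothesis, the probability of the observed sequence is: P(data | urn A) = (3/9)(6/9)(6/9) = 0.14815; P(data | urn B) = (6/7)(1/7)(1/7) = 0.017493; P(data | urn C) = (1/11)(10/11)(10/11) = 0.075131; P(data | urn D) = (5/7)(2/7)(2/7) = 0.058309.
Weighting by the prior gives 1/4 · 0.14815 = 0.037037, 1/4 · 0.017493 = 0.0043732, 1/4 · 0.075131 = 0.018783, 1/4 · 0.058309 = 0.014577; these sum to 0.07477.
Therefore the posterior P(urn B | data) = (0.0043732) / (0.07477) = 0.058488.

0.0585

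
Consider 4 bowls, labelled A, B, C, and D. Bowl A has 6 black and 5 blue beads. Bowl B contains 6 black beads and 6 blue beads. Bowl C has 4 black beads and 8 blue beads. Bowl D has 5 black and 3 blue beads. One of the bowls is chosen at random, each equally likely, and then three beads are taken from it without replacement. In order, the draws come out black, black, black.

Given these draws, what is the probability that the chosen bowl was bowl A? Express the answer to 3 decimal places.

0.296

Under each hypothesis, the probability of the observed sequence is: P(data | bowl A) = (6/11)(5/10)(4/9) = 0.12121; P(data | bowl B) = (6/12)(5/11)(4/10) = 0.090909; P(data | bowl C) = (4/12)(3/11)(2/10) = 0.018182; P(data | bowl D) = (5/8)(4/7)(3/6) = 0.17857.
Weighting by the prior gives 1/4 · 0.12121 = 0.030303, 1/4 · 0.090909 = 0.022727, 1/4 · 0.018182 = 0.0045455, 1/4 · 0.17857 = 0.044643; with total 0.10222.
By Bayes' rule, P(bowl A | data) = (0.030303) / (0.10222) = 0.29645.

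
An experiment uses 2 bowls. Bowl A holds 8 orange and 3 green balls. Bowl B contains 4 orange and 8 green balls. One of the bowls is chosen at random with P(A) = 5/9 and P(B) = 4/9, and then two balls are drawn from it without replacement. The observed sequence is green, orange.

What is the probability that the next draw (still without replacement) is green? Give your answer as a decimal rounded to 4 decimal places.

Compute the likelihood of the observed sequence for each case: P(data | bowl A) = (3/11)(8/10) = 12/55; P(data | bowl B) = (8/12)(4/11) = 8/33.
Multiplying each by its prior: 5/9 · 12/55 = 4/33, 4/9 · 8/33 = 32/297; summing to 68/297.
The posterior is then P(bowl A | data) = 9/17, P(bowl B | data) = 8/17.
So P(green next | data) = Σ P(green next | H) P(H | data) = (2/9)(9/17) + (7/10)(8/17) = 38/85.

0.4471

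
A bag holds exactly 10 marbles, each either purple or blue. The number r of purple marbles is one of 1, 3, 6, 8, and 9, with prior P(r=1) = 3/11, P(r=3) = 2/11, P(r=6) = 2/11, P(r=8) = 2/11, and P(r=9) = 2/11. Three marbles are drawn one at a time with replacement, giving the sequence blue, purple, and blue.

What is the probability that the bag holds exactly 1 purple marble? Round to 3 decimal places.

Compute the likelihood of the observed sequence for each case: P(data | r = 1) = (9/10)(1/10)(9/10) = 0.081; P(data | r = 3) = (7/10)(3/10)(7/10) = 0.147; P(data | r = 6) = (4/10)(6/10)(4/10) = 0.096; P(data | r = 8) = (2/10)(8/10)(2/10) = 0.032; P(data | r = 9) = (1/10)(9/10)(1/10) = 0.009.
Weighting by the prior gives 3/11 · 0.081 = 0.022091, 2/11 · 0.147 = 0.026727, 2/11 · 0.096 = 0.017455, 2/11 · 0.032 = 0.0058182, 2/11 · 0.009 = 0.0016364; with total 0.073727.
By Bayes' rule, P(r = 1 | data) = (0.022091) / (0.073727) = 0.29963.

0.300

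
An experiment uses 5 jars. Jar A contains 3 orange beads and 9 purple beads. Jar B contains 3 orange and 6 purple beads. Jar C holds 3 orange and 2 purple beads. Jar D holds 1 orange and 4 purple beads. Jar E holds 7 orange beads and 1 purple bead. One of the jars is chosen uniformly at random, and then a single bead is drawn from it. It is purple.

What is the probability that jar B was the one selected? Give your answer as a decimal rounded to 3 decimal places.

0.243

Compute the likelihood of this draw for each case: P(data | jar A) = (9/12) = 3/4; P(data | jar B) = (6/9) = 2/3; P(data | jar C) = (2/5) = 2/5; P(data | jar D) = (4/5) = 4/5; P(data | jar E) = (1/8) = 1/8.
Multiplying each by its prior: 1/5 · 3/4 = 3/20, 1/5 · 2/3 = 2/15, 1/5 · 2/5 = 2/25, 1/5 · 4/5 = 4/25, 1/5 · 1/8 = 1/40; with total 329/600.
Therefore the posterior P(jar B | data) = (2/15) / (329/600) = 80/329.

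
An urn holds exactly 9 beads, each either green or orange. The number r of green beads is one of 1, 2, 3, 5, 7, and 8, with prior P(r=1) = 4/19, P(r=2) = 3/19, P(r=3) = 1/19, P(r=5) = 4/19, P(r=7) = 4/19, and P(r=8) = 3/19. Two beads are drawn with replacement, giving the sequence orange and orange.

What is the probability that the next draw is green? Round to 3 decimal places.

0.237

The likelihood of the observed sequence under each hypothesis: P(data | r = 1) = (8/9)(8/9) = 0.79012; P(data | r = 2) = (7/9)(7/9) = 0.60494; P(data | r = 3) = (6/9)(6/9) = 0.44444; P(data | r = 5) = (4/9)(4/9) = 0.19753; P(data | r = 7) = (2/9)(2/9) = 0.049383; P(data | r = 8) = (1/9)(1/9) = 0.012346.
The prior-weighted likelihoods are 4/19 · 0.79012 = 0.16634, 3/19 · 0.60494 = 0.095517, 1/19 · 0.44444 = 0.023392, 4/19 · 0.19753 = 0.041585, 4/19 · 0.049383 = 0.010396, 3/19 · 0.012346 = 0.0019493; summing to 0.33918.
Normalising, the posterior is P(r = 1 | data) = 0.49042, P(r = 2 | data) = 0.28161, P(r = 3 | data) = 0.068966, P(r = 5 | data) = 0.12261, P(r = 7 | data) = 0.030651, P(r = 8 | data) = 0.0057471.
Averaging over the posterior, P(green next | data) = (1/9)(0.49042) + (2/9)(0.28161) + (1/3)(0.068966) + (5/9)(0.12261) + (7/9)(0.030651) + (8/9)(0.0057471) = 0.23712.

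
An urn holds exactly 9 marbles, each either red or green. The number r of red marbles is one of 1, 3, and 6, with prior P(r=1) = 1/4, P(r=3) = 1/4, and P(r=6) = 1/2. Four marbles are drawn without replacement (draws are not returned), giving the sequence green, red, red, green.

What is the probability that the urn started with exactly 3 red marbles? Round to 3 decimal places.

Compute the likelihood of the observed sequence for each case: P(data | r = 1) = (8/9)(1/8)(0/7) = 0; P(data | r = 3) = (6/9)(3/8)(2/7)(5/6) = 5/84; P(data | r = 6) = (3/9)(6/8)(5/7)(2/6) = 5/84.
Weighting by the prior gives 1/4 · 0 = 0, 1/4 · 5/84 = 5/336, 1/2 · 5/84 = 5/168; these sum to 5/112.
Hence P(r = 3 | data) = (5/336) / (5/112) = 1/3.

0.333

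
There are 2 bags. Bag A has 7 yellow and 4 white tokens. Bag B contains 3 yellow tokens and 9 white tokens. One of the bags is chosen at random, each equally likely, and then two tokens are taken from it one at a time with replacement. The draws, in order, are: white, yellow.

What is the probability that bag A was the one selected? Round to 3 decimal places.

0.552

Under each hypothesis, the probability of the observed sequence is: P(data | bag A) = (4/11)(7/11) = 0.2314; P(data | bag B) = (9/12)(3/12) = 0.1875.
Weighting by the prior gives 1/2 · 0.2314 = 0.1157, 1/2 · 0.1875 = 0.09375; with total 0.20945.
By Bayes' rule, P(bag A | data) = (0.1157) / (0.20945) = 0.5524.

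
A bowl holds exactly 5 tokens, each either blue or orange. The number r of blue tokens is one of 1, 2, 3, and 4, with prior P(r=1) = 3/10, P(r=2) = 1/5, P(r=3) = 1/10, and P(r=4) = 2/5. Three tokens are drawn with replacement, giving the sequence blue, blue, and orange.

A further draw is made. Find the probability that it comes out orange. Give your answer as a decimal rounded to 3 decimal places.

For each hypothesis, P(data | H) works out to: P(data | r = 1) = (1/5)(1/5)(4/5) = 4/125; P(data | r = 2) = (2/5)(2/5)(3/5) = 12/125; P(data | r = 3) = (3/5)(3/5)(2/5) = 18/125; P(data | r = 4) = (4/5)(4/5)(1/5) = 16/125.
Weighting by the prior gives 3/10 · 4/125 = 6/625, 1/5 · 12/125 = 12/625, 1/10 · 18/125 = 9/625, 2/5 · 16/125 = 32/625; with total 59/625.
The posterior is then P(r = 1 | data) = 6/59, P(r = 2 | data) = 12/59, P(r = 3 | data) = 9/59, P(r = 4 | data) = 32/59.
The predictive probability is P(orange next | data) = (4/5)(6/59) + (3/5)(12/59) + (2/5)(9/59) + (1/5)(32/59) = 22/59.

0.373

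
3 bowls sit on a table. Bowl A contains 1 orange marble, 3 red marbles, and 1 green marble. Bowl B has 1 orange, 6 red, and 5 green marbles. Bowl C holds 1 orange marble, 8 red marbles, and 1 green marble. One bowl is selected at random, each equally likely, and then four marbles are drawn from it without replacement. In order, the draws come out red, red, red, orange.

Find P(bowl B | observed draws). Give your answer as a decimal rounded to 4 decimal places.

The likelihood of the observed sequence under each hypothesis: P(data | bowl A) = (3/5)(2/4)(1/3)(1/2) = 0.05; P(data | bowl B) = (6/12)(5/11)(4/10)(1/9) = 0.010101; P(data | bowl C) = (8/10)(7/9)(6/8)(1/7) = 0.066667.
The prior-weighted likelihoods are 1/3 · 0.05 = 0.016667, 1/3 · 0.010101 = 0.003367, 1/3 · 0.066667 = 0.022222; summing to 0.042256.
Hence P(bowl B | data) = (0.003367) / (0.042256) = 0.079681.

0.0797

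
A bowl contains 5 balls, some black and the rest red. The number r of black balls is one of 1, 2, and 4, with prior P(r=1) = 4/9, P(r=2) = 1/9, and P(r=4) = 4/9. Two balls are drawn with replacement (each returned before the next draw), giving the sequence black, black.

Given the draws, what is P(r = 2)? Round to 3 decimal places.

Under each hypothesis, the probability of the observed sequence is: P(data | r = 1) = (1/5)(1/5) = 1/25; P(data | r = 2) = (2/5)(2/5) = 4/25; P(data | r = 4) = (4/5)(4/5) = 16/25.
Multiplying each by its prior: 4/9 · 1/25 = 4/225, 1/9 · 4/25 = 4/225, 4/9 · 16/25 = 64/225; summing to 8/25.
By Bayes' rule, P(r = 2 | data) = (4/225) / (8/25) = 1/18.

0.056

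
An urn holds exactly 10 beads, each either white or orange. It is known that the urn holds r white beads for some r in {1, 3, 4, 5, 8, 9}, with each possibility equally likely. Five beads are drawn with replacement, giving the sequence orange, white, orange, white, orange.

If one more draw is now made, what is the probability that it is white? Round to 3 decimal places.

0.403

For each hypothesis, P(data | H) works out to: P(data | r = 1) = (9/10)(1/10)(9/10)(1/10)(9/10) = 0.00729; P(data | r = 3) = (7/10)(3/10)(7/10)(3/10)(7/10) = 0.03087; P(data | r = 4) = (6/10)(4/10)(6/10)(4/10)(6/10) = 0.03456; P(data | r = 5) = (5/10)(5/10)(5/10)(5/10)(5/10) = 0.03125; P(data | r = 8) = (2/10)(8/10)(2/10)(8/10)(2/10) = 0.00512; P(data | r = 9) = (1/10)(9/10)(1/10)(9/10)(1/10) = 0.00081.
Weighting by the prior gives 1/6 · 0.00729 = 0.001215, 1/6 · 0.03087 = 0.005145, 1/6 · 0.03456 = 0.00576, 1/6 · 0.03125 = 0.0052083, 1/6 · 0.00512 = 0.00085333, 1/6 · 0.00081 = 0.000135; summing to 0.018317.
Normalising, the posterior is P(r = 1 | data) = 0.066333, P(r = 3 | data) = 0.28089, P(r = 4 | data) = 0.31447, P(r = 5 | data) = 0.28435, P(r = 8 | data) = 0.046588, P(r = 9 | data) = 0.0073703.
The predictive probability is P(white next | data) = (1/10)(0.066333) + (3/10)(0.28089) + (2/5)(0.31447) + (1/2)(0.28435) + (4/5)(0.046588) + (9/10)(0.0073703) = 0.40277.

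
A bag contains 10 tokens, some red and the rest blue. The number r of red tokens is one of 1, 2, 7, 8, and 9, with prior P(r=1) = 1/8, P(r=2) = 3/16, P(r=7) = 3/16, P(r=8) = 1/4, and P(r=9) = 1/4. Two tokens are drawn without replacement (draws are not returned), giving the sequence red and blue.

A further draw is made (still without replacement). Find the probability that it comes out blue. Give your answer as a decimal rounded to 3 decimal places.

The likelihood of the observed sequence under each hypothesis: P(data | r = 1) = (1/10)(9/9) = 0.1; P(data | r = 2) = (2/10)(8/9) = 0.17778; P(data | r = 7) = (7/10)(3/9) = 0.23333; P(data | r = 8) = (8/10)(2/9) = 0.17778; P(data | r = 9) = (9/10)(1/9) = 0.1.
Weighting by the prior gives 1/8 · 0.1 = 0.0125, 3/16 · 0.17778 = 0.033333, 3/16 · 0.23333 = 0.04375, 1/4 · 0.17778 = 0.044444, 1/4 · 0.1 = 0.025; these sum to 0.15903.
Normalising, the posterior is P(r = 1 | data) = 0.078603, P(r = 2 | data) = 0.20961, P(r = 7 | data) = 0.27511, P(r = 8 | data) = 0.27948, P(r = 9 | data) = 0.15721.
Averaging over the posterior, P(blue next | data) = (1)(0.078603) + (7/8)(0.20961) + (1/4)(0.27511) + (1/8)(0.27948) + (0)(0.15721) = 0.36572.

0.366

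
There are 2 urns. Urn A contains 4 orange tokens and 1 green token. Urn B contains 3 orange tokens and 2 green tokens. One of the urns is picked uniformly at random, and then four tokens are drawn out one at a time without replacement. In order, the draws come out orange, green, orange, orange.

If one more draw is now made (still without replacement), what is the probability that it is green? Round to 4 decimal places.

0.3333

For each hypothesis, P(data | H) works out to: P(data | urn A) = (4/5)(1/4)(3/3)(2/2) = 1/5; P(data | urn B) = (3/5)(2/4)(2/3)(1/2) = 1/10.
Multiplying each by its prior: 1/2 · 1/5 = 1/10, 1/2 · 1/10 = 1/20; summing to 3/20.
Normalising, the posterior is P(urn A | data) = 2/3, P(urn B | data) = 1/3.
Averaging over the posterior, P(green next | data) = (0)(2/3) + (1)(1/3) = 1/3.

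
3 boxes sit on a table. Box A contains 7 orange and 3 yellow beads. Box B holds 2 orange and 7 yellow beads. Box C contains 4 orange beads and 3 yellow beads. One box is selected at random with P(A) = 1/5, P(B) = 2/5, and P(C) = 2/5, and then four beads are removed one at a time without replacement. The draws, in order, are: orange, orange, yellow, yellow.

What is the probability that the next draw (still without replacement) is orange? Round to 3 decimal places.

The likelihood of the observed sequence under each hypothesis: P(data | box A) = (7/10)(6/9)(3/8)(2/7) = 0.05; P(data | box B) = (2/9)(1/8)(7/7)(6/6) = 0.027778; P(data | box C) = (4/7)(3/6)(3/5)(2/4) = 0.085714.
The prior-weighted likelihoods are 1/5 · 0.05 = 0.01, 2/5 · 0.027778 = 0.011111, 2/5 · 0.085714 = 0.034286; with total 0.055397.
The posterior is then P(box A | data) = 0.18052, P(box B | data) = 0.20057, P(box C | data) = 0.61891.
Averaging over the posterior, P(orange next | data) = (5/6)(0.18052) + (0)(0.20057) + (2/3)(0.61891) = 0.56304.

0.563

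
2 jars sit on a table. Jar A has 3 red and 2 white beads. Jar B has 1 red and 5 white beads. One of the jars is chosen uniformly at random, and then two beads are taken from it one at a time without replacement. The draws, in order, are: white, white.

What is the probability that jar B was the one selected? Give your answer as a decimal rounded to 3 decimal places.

0.870

Compute the likelihood of the observed sequence for each case: P(data | jar A) = (2/5)(1/4) = 1/10; P(data | jar B) = (5/6)(4/5) = 2/3.
Weighting by the prior gives 1/2 · 1/10 = 1/20, 1/2 · 2/3 = 1/3; with total 23/60.
By Bayes' rule, P(jar B | data) = (1/3) / (23/60) = 20/23.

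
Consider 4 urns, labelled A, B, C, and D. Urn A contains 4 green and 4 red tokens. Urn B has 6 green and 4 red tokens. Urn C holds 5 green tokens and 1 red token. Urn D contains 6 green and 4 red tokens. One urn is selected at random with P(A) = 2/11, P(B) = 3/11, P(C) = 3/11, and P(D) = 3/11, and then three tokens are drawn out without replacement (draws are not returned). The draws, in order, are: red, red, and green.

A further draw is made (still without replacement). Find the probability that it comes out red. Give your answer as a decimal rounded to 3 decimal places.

For each hypothesis, P(data | H) works out to: P(data | urn A) = (4/8)(3/7)(4/6) = 1/7; P(data | urn B) = (4/10)(3/9)(6/8) = 1/10; P(data | urn C) = (1/6)(0/5) = 0; P(data | urn D) = (4/10)(3/9)(6/8) = 1/10.
Multiplying each by its prior: 2/11 · 1/7 = 2/77, 3/11 · 1/10 = 3/110, 3/11 · 0 = 0, 3/11 · 1/10 = 3/110; summing to 31/385.
Normalising, the posterior is P(urn A | data) = 10/31, P(urn B | data) = 21/62, P(urn C | data) = 0, P(urn D | data) = 21/62.
The predictive probability is P(red next | data) = (2/5)(10/31) + (2/7)(21/62) + (2/7)(21/62) = 10/31.

0.323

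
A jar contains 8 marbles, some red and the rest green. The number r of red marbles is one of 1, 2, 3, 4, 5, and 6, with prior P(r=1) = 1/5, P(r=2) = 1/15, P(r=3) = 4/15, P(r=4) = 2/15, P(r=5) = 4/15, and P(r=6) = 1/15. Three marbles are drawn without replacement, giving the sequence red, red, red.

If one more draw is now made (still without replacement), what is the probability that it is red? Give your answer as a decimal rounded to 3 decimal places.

The likelihood of the observed sequence under each hypothesis: P(data | r = 1) = (1/8)(0/7) = 0; P(data | r = 2) = (2/8)(1/7)(0/6) = 0; P(data | r = 3) = (3/8)(2/7)(1/6) = 1/56; P(data | r = 4) = (4/8)(3/7)(2/6) = 1/14; P(data | r = 5) = (5/8)(4/7)(3/6) = 5/28; P(data | r = 6) = (6/8)(5/7)(4/6) = 5/14.
Multiplying each by its prior: 1/5 · 0 = 0, 1/15 · 0 = 0, 4/15 · 1/56 = 1/210, 2/15 · 1/14 = 1/105, 4/15 · 5/28 = 1/21, 1/15 · 5/14 = 1/42; summing to 3/35.
Dividing through by the total gives posterior P(r = 1 | data) = 0, P(r = 2 | data) = 0, P(r = 3 | data) = 1/18, P(r = 4 | data) = 1/9, P(r = 5 | data) = 5/9, P(r = 6 | data) = 5/18.
So P(red next | data) = Σ P(red next | H) P(H | data) = (0)(1/18) + (1/5)(1/9) + (2/5)(5/9) + (3/5)(5/18) = 37/90.

0.411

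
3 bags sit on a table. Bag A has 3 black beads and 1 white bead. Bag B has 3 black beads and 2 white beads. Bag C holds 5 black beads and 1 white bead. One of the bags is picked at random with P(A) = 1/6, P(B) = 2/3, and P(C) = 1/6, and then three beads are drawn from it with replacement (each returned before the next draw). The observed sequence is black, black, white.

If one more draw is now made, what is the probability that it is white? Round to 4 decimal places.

0.3422

The likelihood of the observed sequence under each hypothesis: P(data | bag A) = (3/4)(3/4)(1/4) = 0.14062; P(data | bag B) = (3/5)(3/5)(2/5) = 0.144; P(data | bag C) = (5/6)(5/6)(1/6) = 0.11574.
The prior-weighted likelihoods are 1/6 · 0.14062 = 0.023438, 2/3 · 0.144 = 0.096, 1/6 · 0.11574 = 0.01929; with total 0.13873.
Dividing through by the total gives posterior P(bag A | data) = 0.16895, P(bag B | data) = 0.692, P(bag C | data) = 0.13905.
So P(white next | data) = Σ P(white next | H) P(H | data) = (1/4)(0.16895) + (2/5)(0.692) + (1/6)(0.13905) = 0.34221.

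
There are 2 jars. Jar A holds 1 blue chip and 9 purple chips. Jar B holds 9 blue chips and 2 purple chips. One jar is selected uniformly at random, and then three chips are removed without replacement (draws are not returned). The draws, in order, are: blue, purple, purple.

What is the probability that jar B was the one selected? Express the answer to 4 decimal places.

The likelihood of the observed sequence under each hypothesis: P(data | jar A) = (1/10)(9/9)(8/8) = 1/10; P(data | jar B) = (9/11)(2/10)(1/9) = 1/55.
Weighting by the prior gives 1/2 · 1/10 = 1/20, 1/2 · 1/55 = 1/110; with total 13/220.
So P(jar B | data) = (1/110) / (13/220) = 2/13.

0.1538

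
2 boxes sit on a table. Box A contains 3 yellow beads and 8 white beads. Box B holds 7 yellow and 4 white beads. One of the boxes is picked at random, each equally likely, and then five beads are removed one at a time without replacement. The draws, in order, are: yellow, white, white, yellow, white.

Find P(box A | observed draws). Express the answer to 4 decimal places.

The likelihood of the observed sequence under each hypothesis: P(data | box A) = (3/11)(8/10)(7/9)(2/8)(6/7) = 2/55; P(data | box B) = (7/11)(4/10)(3/9)(6/8)(2/7) = 1/55.
The prior-weighted likelihoods are 1/2 · 2/55 = 1/55, 1/2 · 1/55 = 1/110; summing to 3/110.
By Bayes' rule, P(box A | data) = (1/55) / (3/110) = 2/3.

0.6667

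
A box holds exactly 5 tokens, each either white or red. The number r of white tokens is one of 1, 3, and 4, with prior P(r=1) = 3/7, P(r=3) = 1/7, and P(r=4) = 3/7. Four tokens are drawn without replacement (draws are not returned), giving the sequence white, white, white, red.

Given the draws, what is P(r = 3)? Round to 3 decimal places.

For each hypothesis, P(data | H) works out to: P(data | r = 1) = (1/5)(0/4) = 0; P(data | r = 3) = (3/5)(2/4)(1/3)(2/2) = 1/10; P(data | r = 4) = (4/5)(3/4)(2/3)(1/2) = 1/5.
Multiplying each by its prior: 3/7 · 0 = 0, 1/7 · 1/10 = 1/70, 3/7 · 1/5 = 3/35; summing to 1/10.
Therefore the posterior P(r = 3 | data) = (1/70) / (1/10) = 1/7.

0.143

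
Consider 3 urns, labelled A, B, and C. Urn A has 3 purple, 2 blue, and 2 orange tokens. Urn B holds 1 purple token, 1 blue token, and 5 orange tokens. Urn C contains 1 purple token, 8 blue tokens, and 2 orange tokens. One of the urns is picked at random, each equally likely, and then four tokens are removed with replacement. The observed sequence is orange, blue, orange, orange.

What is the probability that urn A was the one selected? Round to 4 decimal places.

0.1056

The likelihood of the observed sequence under each hypothesis: P(data | urn A) = (2/7)(2/7)(2/7)(2/7) = 0.0066639; P(data | urn B) = (5/7)(1/7)(5/7)(5/7) = 0.052062; P(data | urn C) = (2/11)(8/11)(2/11)(2/11) = 0.0043713.
Weighting by the prior gives 1/3 · 0.0066639 = 0.0022213, 1/3 · 0.052062 = 0.017354, 1/3 · 0.0043713 = 0.0014571; summing to 0.021032.
Hence P(urn A | data) = (0.0022213) / (0.021032) = 0.10561.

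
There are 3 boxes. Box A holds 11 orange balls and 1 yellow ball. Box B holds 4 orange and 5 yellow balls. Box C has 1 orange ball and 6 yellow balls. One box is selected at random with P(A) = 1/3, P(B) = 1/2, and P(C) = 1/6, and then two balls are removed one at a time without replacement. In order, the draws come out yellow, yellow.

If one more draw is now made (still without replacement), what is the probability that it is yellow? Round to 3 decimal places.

0.600

For each hypothesis, P(data | H) works out to: P(data | box A) = (1/12)(0/11) = 0; P(data | box B) = (5/9)(4/8) = 5/18; P(data | box C) = (6/7)(5/6) = 5/7.
Weighting by the prior gives 1/3 · 0 = 0, 1/2 · 5/18 = 5/36, 1/6 · 5/7 = 5/42; with total 65/252.
Dividing through by the total gives posterior P(box A | data) = 0, P(box B | data) = 7/13, P(box C | data) = 6/13.
Averaging over the posterior, P(yellow next | data) = (3/7)(7/13) + (4/5)(6/13) = 3/5.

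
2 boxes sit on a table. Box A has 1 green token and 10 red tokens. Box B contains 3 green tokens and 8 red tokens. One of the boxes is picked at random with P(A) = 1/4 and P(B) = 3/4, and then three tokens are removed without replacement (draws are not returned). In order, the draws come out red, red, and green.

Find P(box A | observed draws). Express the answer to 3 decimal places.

Under each hypothesis, the probability of the observed sequence is: P(data | box A) = (10/11)(9/10)(1/9) = 1/11; P(data | box B) = (8/11)(7/10)(3/9) = 28/165.
The prior-weighted likelihoods are 1/4 · 1/11 = 1/44, 3/4 · 28/165 = 7/55; summing to 3/20.
By Bayes' rule, P(box A | data) = (1/44) / (3/20) = 5/33.

0.152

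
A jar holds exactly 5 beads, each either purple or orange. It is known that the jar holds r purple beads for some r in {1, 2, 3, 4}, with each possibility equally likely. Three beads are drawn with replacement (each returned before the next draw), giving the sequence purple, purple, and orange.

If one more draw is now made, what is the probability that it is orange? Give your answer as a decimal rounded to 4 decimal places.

0.4160

For each hypothesis, P(data | H) works out to: P(data | r = 1) = (1/5)(1/5)(4/5) = 4/125; P(data | r = 2) = (2/5)(2/5)(3/5) = 12/125; P(data | r = 3) = (3/5)(3/5)(2/5) = 18/125; P(data | r = 4) = (4/5)(4/5)(1/5) = 16/125.
Multiplying each by its prior: 1/4 · 4/125 = 1/125, 1/4 · 12/125 = 3/125, 1/4 · 18/125 = 9/250, 1/4 · 16/125 = 4/125; these sum to 1/10.
Dividing through by the total gives posterior P(r = 1 | data) = 2/25, P(r = 2 | data) = 6/25, P(r = 3 | data) = 9/25, P(r = 4 | data) = 8/25.
The predictive probability is P(orange next | data) = (4/5)(2/25) + (3/5)(6/25) + (2/5)(9/25) + (1/5)(8/25) = 52/125.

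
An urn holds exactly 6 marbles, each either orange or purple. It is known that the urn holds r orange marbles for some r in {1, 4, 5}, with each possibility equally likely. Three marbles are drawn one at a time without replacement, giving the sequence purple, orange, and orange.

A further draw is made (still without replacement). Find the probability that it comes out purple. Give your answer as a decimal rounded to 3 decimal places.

0.182

The likelihood of the observed sequence under each hypothesis: P(data | r = 1) = (5/6)(1/5)(0/4) = 0; P(data | r = 4) = (2/6)(4/5)(3/4) = 1/5; P(data | r = 5) = (1/6)(5/5)(4/4) = 1/6.
Multiplying each by its prior: 1/3 · 0 = 0, 1/3 · 1/5 = 1/15, 1/3 · 1/6 = 1/18; with total 11/90.
Dividing through by the total gives posterior P(r = 1 | data) = 0, P(r = 4 | data) = 6/11, P(r = 5 | data) = 5/11.
The predictive probability is P(purple next | data) = (1/3)(6/11) + (0)(5/11) = 2/11.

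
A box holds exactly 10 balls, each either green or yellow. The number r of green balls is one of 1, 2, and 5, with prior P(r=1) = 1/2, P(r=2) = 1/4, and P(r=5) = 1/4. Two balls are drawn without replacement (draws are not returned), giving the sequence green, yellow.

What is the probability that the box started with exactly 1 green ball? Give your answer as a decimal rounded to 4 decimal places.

0.3051

For each hypothesis, P(data | H) works out to: P(data | r = 1) = (1/10)(9/9) = 1/10; P(data | r = 2) = (2/10)(8/9) = 8/45; P(data | r = 5) = (5/10)(5/9) = 5/18.
Weighting by the prior gives 1/2 · 1/10 = 1/20, 1/4 · 8/45 = 2/45, 1/4 · 5/18 = 5/72; with total 59/360.
Hence P(r = 1 | data) = (1/20) / (59/360) = 18/59.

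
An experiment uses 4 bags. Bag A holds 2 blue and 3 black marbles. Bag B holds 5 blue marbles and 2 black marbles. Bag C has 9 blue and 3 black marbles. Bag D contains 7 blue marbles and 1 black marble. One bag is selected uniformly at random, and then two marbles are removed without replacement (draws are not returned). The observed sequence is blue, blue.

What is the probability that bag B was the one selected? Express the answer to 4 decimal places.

Compute the likelihood of the observed sequence for each case: P(data | bag A) = (2/5)(1/4) = 0.1; P(data | bag B) = (5/7)(4/6) = 0.47619; P(data | bag C) = (9/12)(8/11) = 0.54545; P(data | bag D) = (7/8)(6/7) = 0.75.
The prior-weighted likelihoods are 1/4 · 0.1 = 0.025, 1/4 · 0.47619 = 0.11905, 1/4 · 0.54545 = 0.13636, 1/4 · 0.75 = 0.1875; summing to 0.46791.
Therefore the posterior P(bag B | data) = (0.11905) / (0.46791) = 0.25442.

0.2544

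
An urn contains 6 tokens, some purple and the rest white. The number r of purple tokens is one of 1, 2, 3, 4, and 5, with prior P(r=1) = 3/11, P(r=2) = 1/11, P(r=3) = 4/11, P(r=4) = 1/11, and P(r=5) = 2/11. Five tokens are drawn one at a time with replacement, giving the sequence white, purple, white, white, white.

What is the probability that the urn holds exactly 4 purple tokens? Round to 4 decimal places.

0.0186

Under each hypothesis, the probability of the observed sequence is: P(data | r = 1) = (5/6)(1/6)(5/6)(5/6)(5/6) = 0.080376; P(data | r = 2) = (4/6)(2/6)(4/6)(4/6)(4/6) = 0.065844; P(data | r = 3) = (3/6)(3/6)(3/6)(3/6)(3/6) = 0.03125; P(data | r = 4) = (2/6)(4/6)(2/6)(2/6)(2/6) = 0.0082305; P(data | r = 5) = (1/6)(5/6)(1/6)(1/6)(1/6) = 0.000643.
Weighting by the prior gives 3/11 · 0.080376 = 0.021921, 1/11 · 0.065844 = 0.0059858, 4/11 · 0.03125 = 0.011364, 1/11 · 0.0082305 = 0.00074822, 2/11 · 0.000643 = 0.00011691; with total 0.040135.
Therefore the posterior P(r = 4 | data) = (0.00074822) / (0.040135) = 0.018643.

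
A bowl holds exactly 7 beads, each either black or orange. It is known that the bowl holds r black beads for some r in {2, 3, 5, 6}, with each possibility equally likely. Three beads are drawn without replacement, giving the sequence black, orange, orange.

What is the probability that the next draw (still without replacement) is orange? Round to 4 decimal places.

0.5581

The likelihood of the observed sequence under each hypothesis: P(data | r = 2) = (2/7)(5/6)(4/5) = 4/21; P(data | r = 3) = (3/7)(4/6)(3/5) = 6/35; P(data | r = 5) = (5/7)(2/6)(1/5) = 1/21; P(data | r = 6) = (6/7)(1/6)(0/5) = 0.
Multiplying each by its prior: 1/4 · 4/21 = 1/21, 1/4 · 6/35 = 3/70, 1/4 · 1/21 = 1/84, 1/4 · 0 = 0; these sum to 43/420.
Normalising, the posterior is P(r = 2 | data) = 20/43, P(r = 3 | data) = 18/43, P(r = 5 | data) = 5/43, P(r = 6 | data) = 0.
Averaging over the posterior, P(orange next | data) = (3/4)(20/43) + (1/2)(18/43) + (0)(5/43) = 24/43.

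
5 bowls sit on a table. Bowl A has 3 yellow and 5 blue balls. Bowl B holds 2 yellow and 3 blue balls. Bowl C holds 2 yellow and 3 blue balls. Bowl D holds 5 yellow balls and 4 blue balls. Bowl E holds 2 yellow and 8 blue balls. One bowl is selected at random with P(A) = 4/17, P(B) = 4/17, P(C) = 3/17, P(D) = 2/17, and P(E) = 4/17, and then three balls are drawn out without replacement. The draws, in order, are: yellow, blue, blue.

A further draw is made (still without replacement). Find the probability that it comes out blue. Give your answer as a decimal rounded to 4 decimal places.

0.5854

Compute the likelihood of the observed sequence for each case: P(data | bowl A) = (3/8)(5/7)(4/6) = 0.17857; P(data | bowl B) = (2/5)(3/4)(2/3) = 0.2; P(data | bowl C) = (2/5)(3/4)(2/3) = 0.2; P(data | bowl D) = (5/9)(4/8)(3/7) = 0.11905; P(data | bowl E) = (2/10)(8/9)(7/8) = 0.15556.
The prior-weighted likelihoods are 4/17 · 0.17857 = 0.042017, 4/17 · 0.2 = 0.047059, 3/17 · 0.2 = 0.035294, 2/17 · 0.11905 = 0.014006, 4/17 · 0.15556 = 0.036601; with total 0.17498.
Normalising, the posterior is P(bowl A | data) = 0.24013, P(bowl B | data) = 0.26894, P(bowl C | data) = 0.20171, P(bowl D | data) = 0.080043, P(bowl E | data) = 0.20918.
The predictive probability is P(blue next | data) = (3/5)(0.24013) + (1/2)(0.26894) + (1/2)(0.20171) + (1/3)(0.080043) + (6/7)(0.20918) = 0.58538.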